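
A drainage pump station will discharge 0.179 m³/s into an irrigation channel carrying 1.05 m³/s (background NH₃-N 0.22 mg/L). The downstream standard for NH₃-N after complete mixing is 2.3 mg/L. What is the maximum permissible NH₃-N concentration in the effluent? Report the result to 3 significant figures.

14.5 mg/L

At the limit, (Qr·Cr + Qe·Cₑ)/(Qr + Qe) = 2.3:
Cₑ = (1.229·2.3 − 1.050·0.2200) / 0.1790 = 14.50 mg/L.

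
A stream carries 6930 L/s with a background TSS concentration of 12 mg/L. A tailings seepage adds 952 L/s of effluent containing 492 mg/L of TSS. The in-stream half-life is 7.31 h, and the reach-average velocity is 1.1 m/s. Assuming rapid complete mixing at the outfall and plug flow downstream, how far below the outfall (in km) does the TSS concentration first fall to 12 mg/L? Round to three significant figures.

73.6 km

Mixed concentration C = ΣQC/ΣQ = (6930·12.00 + 952.0·492.0) / 7882 = 551500/7882 = 69.98 mg/L.
Half-life 7.31 h → k = ln 2 / 7.31 = 0.09482 h⁻¹ = 2.276 d⁻¹.
Set 69.98·exp(−k·t) = 12 → t = ln(69.98/12)/k = 66940 s = 18.60 h.
Distance = v·t = 1.1·66940 = 73640 m = 73.64 km.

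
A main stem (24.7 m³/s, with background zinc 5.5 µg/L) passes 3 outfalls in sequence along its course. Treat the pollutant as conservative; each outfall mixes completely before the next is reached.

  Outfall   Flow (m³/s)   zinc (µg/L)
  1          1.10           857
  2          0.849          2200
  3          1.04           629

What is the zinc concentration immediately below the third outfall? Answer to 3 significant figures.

Below outfall 1: Q → 25.80 m³/s, C = (24.70·5.500 + 1.100·857.0)/25.80 = 41.80 µg/L.
Below outfall 2: Q → 26.65 m³/s, C = (25.80·41.80 + 0.8490·2200)/26.65 = 110.6 µg/L.
Below outfall 3: Q → 27.69 m³/s, C = (26.65·110.6 + 1.040·629.0)/27.69 = 130.0 µg/L.

130 µg/L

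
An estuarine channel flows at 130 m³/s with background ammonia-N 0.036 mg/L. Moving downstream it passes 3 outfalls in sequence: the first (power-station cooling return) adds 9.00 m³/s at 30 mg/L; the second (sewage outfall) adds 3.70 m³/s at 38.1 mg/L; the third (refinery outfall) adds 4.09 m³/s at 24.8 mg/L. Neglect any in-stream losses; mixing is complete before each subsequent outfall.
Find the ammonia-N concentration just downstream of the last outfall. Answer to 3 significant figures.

Outfall 1: combined Q = 139.0 m³/s; C = (130.0·0.03600 + 9.000·30.00)/139.0 = 1.976 mg/L.
Outfall 2: combined Q = 142.7 m³/s; C = (139.0·1.976 + 3.700·38.10)/142.7 = 2.913 mg/L.
Outfall 3: combined Q = 146.8 m³/s; C = (142.7·2.913 + 4.090·24.80)/146.8 = 3.523 mg/L.

3.52 mg/L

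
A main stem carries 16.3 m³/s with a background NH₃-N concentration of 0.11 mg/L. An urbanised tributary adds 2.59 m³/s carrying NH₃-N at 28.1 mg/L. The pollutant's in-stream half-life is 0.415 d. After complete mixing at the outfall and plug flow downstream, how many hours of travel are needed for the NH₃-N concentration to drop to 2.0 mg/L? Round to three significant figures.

Mixed concentration C = ΣQC/ΣQ = (16.30·0.1100 + 2.590·28.10) / 18.89 = 74.57/18.89 = 3.948 mg/L.
Half-life 0.415 d → k = ln 2 / 0.415 = 1.670 d⁻¹.
3.948·exp(−k·t) = 2.0 → t = ln(3.948/2.0)/k = 35180 s = 9.771 h.

9.77 h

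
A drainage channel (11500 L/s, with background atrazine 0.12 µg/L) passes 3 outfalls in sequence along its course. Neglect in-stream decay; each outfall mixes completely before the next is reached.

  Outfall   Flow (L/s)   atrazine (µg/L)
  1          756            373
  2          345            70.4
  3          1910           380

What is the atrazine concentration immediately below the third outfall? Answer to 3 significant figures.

Below outfall 1: Q → 12260 L/s, C = (11500·0.1200 + 756.0·373.0)/12260 = 23.12 µg/L.
Below outfall 2: Q → 12600 L/s, C = (12260·23.12 + 345.0·70.40)/12600 = 24.42 µg/L.
Below outfall 3: Q → 14510 L/s, C = (12600·24.42 + 1910·380.0)/14510 = 71.22 µg/L.

71.2 µg/L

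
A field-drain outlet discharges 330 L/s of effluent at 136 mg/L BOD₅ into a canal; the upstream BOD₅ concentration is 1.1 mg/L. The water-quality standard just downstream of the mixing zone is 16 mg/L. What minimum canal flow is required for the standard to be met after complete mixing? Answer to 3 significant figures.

2660 L/s

Set C_mix = 16: (Q·1.100 + 330.0·136.0) / (Q + 330.0) = 16
→ Q = 330.0·(136.0 − 16)/(16 − 1.100) = 2658 L/s.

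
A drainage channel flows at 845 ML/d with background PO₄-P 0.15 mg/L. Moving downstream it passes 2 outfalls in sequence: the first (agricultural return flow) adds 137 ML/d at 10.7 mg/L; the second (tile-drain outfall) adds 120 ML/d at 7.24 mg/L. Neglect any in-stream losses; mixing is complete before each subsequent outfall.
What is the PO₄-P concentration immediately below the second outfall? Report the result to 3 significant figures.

After outfall 1: Q = 845.0 + 137.0 = 982.0 ML/d; C = (845.0·0.1500 + 137.0·10.70)/982.0 = 1.622 mg/L.
After outfall 2: Q = 982.0 + 120.0 = 1102 ML/d; C = (982.0·1.622 + 120.0·7.240)/1102 = 2.234 mg/L.

2.23 mg/L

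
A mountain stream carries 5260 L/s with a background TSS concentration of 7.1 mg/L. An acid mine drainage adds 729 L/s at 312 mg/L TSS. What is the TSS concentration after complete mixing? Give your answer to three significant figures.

Flow-weighted average: C = (5260·7.100 + 729.0·312.0) / 5989 = 264800/5989 = 44.21 mg/L.

44.2 mg/L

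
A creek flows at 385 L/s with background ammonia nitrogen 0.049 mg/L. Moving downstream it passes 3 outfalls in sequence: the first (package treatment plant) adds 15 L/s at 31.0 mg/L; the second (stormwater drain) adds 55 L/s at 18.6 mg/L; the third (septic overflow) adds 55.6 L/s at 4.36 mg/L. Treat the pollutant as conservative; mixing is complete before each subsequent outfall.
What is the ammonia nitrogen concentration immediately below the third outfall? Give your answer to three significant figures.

3.43 mg/L

After outfall 1: Q = 385.0 + 15.00 = 400.0 L/s; C = (385.0·0.04900 + 15.00·31.00)/400.0 = 1.210 mg/L.
After outfall 2: Q = 400.0 + 55.00 = 455.0 L/s; C = (400.0·1.210 + 55.00·18.60)/455.0 = 3.312 mg/L.
After outfall 3: Q = 455.0 + 55.60 = 510.6 L/s; C = (455.0·3.312 + 55.60·4.360)/510.6 = 3.426 mg/L.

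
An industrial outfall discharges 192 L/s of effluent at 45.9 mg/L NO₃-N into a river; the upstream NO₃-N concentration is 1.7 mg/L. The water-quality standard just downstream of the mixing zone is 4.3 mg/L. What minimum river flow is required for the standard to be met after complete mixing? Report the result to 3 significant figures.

3070 L/s

Set C_mix = 4.3: (Q·1.700 + 192.0·45.90) / (Q + 192.0) = 4.3
→ Q = 192.0·(45.90 − 4.3)/(4.3 − 1.700) = 3072 L/s.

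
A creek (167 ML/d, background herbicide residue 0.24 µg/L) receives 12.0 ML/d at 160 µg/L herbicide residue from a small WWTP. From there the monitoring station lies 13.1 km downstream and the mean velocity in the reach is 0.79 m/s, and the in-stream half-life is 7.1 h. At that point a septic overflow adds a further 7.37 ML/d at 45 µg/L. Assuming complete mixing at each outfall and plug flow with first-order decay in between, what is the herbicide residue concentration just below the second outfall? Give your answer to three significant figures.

8.49 µg/L

Mixed concentration C = ΣQC/ΣQ = (167.0·0.2400 + 12.00·160.0) / 179.0 = 1960/179.0 = 10.95 µg/L; combined flow 179.0 ML/d.
Travel time t = 13.1·1000 / 0.79 = 16580 s = 4.606 h.
Half-life 7.1 h → k = ln 2 / 7.1 = 0.09763 h⁻¹ = 2.343 d⁻¹.
Applying C = C₀e^(−kt): 10.95 × 0.6378 = 6.984 µg/L.
Second outfall: C = (179.0·6.984 + 7.370·45.00)/186.4 = 8.488 µg/L.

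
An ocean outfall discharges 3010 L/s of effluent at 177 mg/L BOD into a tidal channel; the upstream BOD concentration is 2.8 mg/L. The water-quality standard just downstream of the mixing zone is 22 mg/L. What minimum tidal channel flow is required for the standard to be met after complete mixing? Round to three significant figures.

Set C_mix = 22: (Q·2.800 + 3010·177.0) / (Q + 3010) = 22
→ Q = 3010·(177.0 − 22)/(22 − 2.800) = 24300 L/s.

24300 L/s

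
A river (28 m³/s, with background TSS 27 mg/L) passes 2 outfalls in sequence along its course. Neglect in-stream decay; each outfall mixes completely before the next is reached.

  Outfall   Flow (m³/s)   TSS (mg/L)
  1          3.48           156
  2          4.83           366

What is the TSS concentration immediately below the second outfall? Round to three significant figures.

84.5 mg/L

Outfall 1: combined Q = 31.48 m³/s; C = (28.00·27.00 + 3.480·156.0)/31.48 = 41.26 mg/L.
Outfall 2: combined Q = 36.31 m³/s; C = (31.48·41.26 + 4.830·366.0)/36.31 = 84.46 mg/L.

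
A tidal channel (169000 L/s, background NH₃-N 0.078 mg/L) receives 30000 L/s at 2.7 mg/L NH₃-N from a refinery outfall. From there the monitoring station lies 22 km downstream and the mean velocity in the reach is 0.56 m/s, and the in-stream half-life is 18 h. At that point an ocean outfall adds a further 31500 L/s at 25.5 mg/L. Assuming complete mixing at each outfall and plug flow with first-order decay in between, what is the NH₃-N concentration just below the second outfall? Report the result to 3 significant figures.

3.75 mg/L

Flow-weighted average: C = (169000·0.07800 + 30000·2.700) / 199000 = 94180/199000 = 0.4733 mg/L; combined flow 199000 L/s.
Travel time t = 22·1000 / 0.56 = 39290 s = 10.91 h.
Half-life 18 h → k = ln 2 / 18 = 0.03851 h⁻¹ = 0.9242 d⁻¹.
Applying C = C₀e^(−kt): 0.4733 × 0.6569 = 0.3109 mg/L.
Second outfall: C = (199000·0.3109 + 31500·25.50)/230500 = 3.753 mg/L.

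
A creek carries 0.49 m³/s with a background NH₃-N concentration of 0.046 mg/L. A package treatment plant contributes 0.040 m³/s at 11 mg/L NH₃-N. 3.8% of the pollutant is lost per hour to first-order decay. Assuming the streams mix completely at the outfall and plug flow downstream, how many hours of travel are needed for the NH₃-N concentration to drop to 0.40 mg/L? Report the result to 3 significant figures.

20.1 h

Flow-weighted average: C = (0.4900·0.04600 + 0.04000·11.00) / 0.5300 = 0.4625/0.5300 = 0.8727 mg/L.
3.8%/h lost → k = −ln(1 − 0.038) = 0.03874 h⁻¹.
0.8727·exp(−k·t) = 0.40 → t = ln(0.8727/0.40)/k = 72500 s = 20.14 h.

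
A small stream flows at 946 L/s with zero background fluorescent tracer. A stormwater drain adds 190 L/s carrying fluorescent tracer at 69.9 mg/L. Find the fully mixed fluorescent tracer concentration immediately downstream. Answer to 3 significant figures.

Mass balance: C = (946.0·0 + 190.0·69.90) / 1136 = 13280/1136 = 11.69 mg/L.

11.7 mg/L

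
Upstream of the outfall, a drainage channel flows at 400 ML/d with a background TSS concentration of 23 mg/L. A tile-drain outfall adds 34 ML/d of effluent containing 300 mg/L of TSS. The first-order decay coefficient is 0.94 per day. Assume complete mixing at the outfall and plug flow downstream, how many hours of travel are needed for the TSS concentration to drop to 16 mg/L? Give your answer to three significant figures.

After mixing, C = (400.0·23.00 + 34.00·300.0) / 434.0 = 19400/434.0 = 44.70 mg/L.
44.70·exp(−k·t) = 16 → t = ln(44.70/16)/k = 94430 s = 26.23 h.

26.2 h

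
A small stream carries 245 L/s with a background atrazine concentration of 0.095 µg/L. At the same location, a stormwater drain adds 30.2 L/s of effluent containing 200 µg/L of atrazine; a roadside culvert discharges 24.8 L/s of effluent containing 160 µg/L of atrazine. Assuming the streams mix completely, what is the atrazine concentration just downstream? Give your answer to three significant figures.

33.4 µg/L

Conservation of mass: C = (245.0·0.09500 + 30.20·200.0 + 24.80·160.0) / 300.0 = 10030/300.0 = 33.44 µg/L.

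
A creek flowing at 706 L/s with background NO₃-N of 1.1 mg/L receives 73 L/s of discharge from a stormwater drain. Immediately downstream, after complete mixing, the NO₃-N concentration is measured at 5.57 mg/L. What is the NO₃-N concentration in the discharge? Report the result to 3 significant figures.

Mass balance: 706.0·1.100 + 73.00·Cₑ = 779.0·5.570
→ Cₑ = (779.0·5.570 − 706.0·1.100) / 73.00 = 48.80 mg/L.

48.8 mg/L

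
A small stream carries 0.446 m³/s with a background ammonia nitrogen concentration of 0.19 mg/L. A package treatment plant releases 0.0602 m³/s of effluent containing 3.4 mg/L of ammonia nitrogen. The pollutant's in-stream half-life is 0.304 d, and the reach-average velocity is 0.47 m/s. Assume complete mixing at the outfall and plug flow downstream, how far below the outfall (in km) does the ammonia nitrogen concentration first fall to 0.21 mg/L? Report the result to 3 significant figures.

Mass balance: C = (0.4460·0.1900 + 0.06020·3.400) / 0.5062 = 0.2894/0.5062 = 0.5718 mg/L.
Half-life 0.304 d → k = ln 2 / 0.304 = 2.280 d⁻¹.
Set 0.5718·exp(−k·t) = 0.21 → t = ln(0.5718/0.21)/k = 37950 s = 10.54 h.
Distance = v·t = 0.47·37950 = 17840 m = 17.84 km.

17.8 km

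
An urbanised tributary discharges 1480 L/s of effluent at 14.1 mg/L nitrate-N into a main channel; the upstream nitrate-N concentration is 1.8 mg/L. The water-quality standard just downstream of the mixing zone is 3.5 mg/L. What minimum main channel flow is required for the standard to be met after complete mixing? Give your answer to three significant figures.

9230 L/s

Set C_mix = 3.5: (Q·1.800 + 1480·14.10) / (Q + 1480) = 3.5
→ Q = 1480·(14.10 − 3.5)/(3.5 − 1.800) = 9228 L/s.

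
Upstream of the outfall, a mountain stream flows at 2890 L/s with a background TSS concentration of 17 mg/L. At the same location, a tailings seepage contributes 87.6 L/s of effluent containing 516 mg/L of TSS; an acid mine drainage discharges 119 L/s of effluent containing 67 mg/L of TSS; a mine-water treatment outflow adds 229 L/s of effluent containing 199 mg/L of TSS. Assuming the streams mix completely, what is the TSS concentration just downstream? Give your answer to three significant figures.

After mixing, C = (2890·17.00 + 87.60·516.0 + 119.0·67.00 + 229.0·199.0) / 3326 = 147900/3326 = 44.47 mg/L.

44.5 mg/L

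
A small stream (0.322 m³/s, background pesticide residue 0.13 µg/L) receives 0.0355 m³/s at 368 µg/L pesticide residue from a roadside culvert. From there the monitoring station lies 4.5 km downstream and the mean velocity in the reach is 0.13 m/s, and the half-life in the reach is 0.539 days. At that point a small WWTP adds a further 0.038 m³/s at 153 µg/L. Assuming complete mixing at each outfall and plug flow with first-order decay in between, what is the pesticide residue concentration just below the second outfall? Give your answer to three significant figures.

34.5 µg/L

Flow-weighted average: C = (0.3220·0.1300 + 0.03550·368.0) / 0.3575 = 13.11/0.3575 = 36.66 µg/L; combined flow 0.3575 m³/s.
Travel time t = 4.5·1000 / 0.13 = 34620 s = 9.615 h.
Half-life 0.539 d → k = ln 2 / 0.539 = 1.286 d⁻¹.
Decay over the reach: 36.66·exp(−kt) = 36.66·0.5974 = 21.90 µg/L.
At the second outfall, C = (0.3575·21.90 + 0.03800·153.0) / (0.3575 + 0.03800) = 34.50 µg/L.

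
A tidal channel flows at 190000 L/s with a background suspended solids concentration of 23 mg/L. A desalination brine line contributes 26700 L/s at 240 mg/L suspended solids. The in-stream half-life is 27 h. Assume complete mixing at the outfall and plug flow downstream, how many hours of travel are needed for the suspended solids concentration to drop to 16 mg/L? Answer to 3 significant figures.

44.2 h

Mass balance: C = (190000·23.00 + 26700·240.0) / 216700 = 10780000/216700 = 49.74 mg/L.
Half-life 27 h → k = ln 2 / 27 = 0.02567 h⁻¹ = 0.6161 d⁻¹.
49.74·exp(−k·t) = 16 → t = ln(49.74/16)/k = 159000 s = 44.18 h.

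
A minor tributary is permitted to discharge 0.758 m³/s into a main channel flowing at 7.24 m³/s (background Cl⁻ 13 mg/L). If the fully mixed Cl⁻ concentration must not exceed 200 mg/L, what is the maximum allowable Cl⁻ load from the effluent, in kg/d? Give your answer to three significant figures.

130000 kg/d

Mass balance at the limit: 7.240·13.00 + 0.7580·Cₑ = 7.998·200 → Cₑ = 1986 mg/L.
Load = 0.7580 m³/s × 1986 g/m³ × 86 400 s/d = 130100 kg/d.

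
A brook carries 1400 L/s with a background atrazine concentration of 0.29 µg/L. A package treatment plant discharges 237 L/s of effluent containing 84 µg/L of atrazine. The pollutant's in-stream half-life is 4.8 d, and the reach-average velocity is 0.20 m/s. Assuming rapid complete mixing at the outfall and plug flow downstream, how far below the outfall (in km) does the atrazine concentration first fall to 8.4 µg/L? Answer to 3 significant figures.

Conservation of mass: C = (1400·0.2900 + 237.0·84.00) / 1637 = 20310/1637 = 12.41 µg/L.
Half-life 4.8 d → k = ln 2 / 4.8 = 0.1444 d⁻¹.
Set 12.41·exp(−k·t) = 8.4 → t = ln(12.41/8.4)/k = 233500 s = 64.85 h.
Distance = v·t = 0.20·233500 = 46690 m = 46.69 km.

46.7 km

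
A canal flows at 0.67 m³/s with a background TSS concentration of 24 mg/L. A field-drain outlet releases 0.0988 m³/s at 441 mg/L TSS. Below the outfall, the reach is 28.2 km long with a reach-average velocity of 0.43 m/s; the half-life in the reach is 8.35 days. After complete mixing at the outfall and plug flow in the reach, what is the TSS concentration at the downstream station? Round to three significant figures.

Flow-weighted average: C = (0.6700·24.00 + 0.09880·441.0) / 0.7688 = 59.65/0.7688 = 77.59 mg/L.
Travel time t = 28.2·1000 / 0.43 = 65580 s = 18.22 h.
Half-life 8.35 d → k = ln 2 / 8.35 = 0.08301 d⁻¹.
After decay, C = 77.59 × e^(−kt) = 77.59 × 0.9389 = 72.85 mg/L.

72.9 mg/L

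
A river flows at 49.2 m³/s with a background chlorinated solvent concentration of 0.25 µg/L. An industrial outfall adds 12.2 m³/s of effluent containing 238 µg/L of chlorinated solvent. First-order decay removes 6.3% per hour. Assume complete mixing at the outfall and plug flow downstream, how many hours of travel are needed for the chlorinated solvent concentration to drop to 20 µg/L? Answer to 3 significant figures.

Mixed concentration C = ΣQC/ΣQ = (49.20·0.2500 + 12.20·238.0) / 61.40 = 2916/61.40 = 47.49 µg/L.
6.3%/h lost → k = −ln(1 − 0.063) = 0.06507 h⁻¹.
47.49·exp(−k·t) = 20 → t = ln(47.49/20)/k = 47840 s = 13.29 h.

13.3 h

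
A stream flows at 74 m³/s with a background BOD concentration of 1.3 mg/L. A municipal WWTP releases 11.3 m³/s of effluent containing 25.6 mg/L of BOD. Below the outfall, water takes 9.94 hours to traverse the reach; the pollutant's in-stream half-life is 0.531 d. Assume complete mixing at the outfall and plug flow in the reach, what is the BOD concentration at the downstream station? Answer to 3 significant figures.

Mass balance: C = (74.00·1.300 + 11.30·25.60) / 85.30 = 385.5/85.30 = 4.519 mg/L.
Half-life 0.531 d → k = ln 2 / 0.531 = 1.305 d⁻¹.
Decay over the reach: 4.519·exp(−kt) = 4.519·0.5824 = 2.632 mg/L.

2.63 mg/L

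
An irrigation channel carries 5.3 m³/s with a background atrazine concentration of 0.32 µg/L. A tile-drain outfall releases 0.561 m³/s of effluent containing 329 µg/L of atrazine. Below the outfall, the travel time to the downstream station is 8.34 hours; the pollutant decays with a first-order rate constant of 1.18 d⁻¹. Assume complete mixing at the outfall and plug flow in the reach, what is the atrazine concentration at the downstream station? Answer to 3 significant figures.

21.1 µg/L

Mass balance: C = (5.300·0.3200 + 0.5610·329.0) / 5.861 = 186.3/5.861 = 31.78 µg/L.
After decay, C = 31.78 × e^(−kt) = 31.78 × 0.6636 = 21.09 µg/L.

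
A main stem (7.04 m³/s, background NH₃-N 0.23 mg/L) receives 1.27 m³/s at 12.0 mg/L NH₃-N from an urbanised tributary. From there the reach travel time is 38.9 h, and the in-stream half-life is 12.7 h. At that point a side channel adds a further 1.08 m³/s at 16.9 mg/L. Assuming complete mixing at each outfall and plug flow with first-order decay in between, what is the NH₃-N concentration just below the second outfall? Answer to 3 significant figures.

2.16 mg/L

Conservation of mass: C = (7.040·0.2300 + 1.270·12.00) / 8.310 = 16.86/8.310 = 2.029 mg/L; combined flow 8.310 m³/s.
Half-life 12.7 h → k = ln 2 / 12.7 = 0.05458 h⁻¹ = 1.310 d⁻¹.
First-order decay: C = 2.029·exp(−k·t) = 2.029·0.1197 = 0.2428 mg/L.
At the second outfall, C = (8.310·0.2428 + 1.080·16.90) / (8.310 + 1.080) = 2.159 mg/L.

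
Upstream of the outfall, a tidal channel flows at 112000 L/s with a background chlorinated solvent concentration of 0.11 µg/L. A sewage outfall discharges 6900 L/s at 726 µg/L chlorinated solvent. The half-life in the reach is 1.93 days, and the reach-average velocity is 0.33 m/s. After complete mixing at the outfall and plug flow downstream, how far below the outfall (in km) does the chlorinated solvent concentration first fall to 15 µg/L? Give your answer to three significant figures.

Conservation of mass: C = (112000·0.1100 + 6900·726.0) / 118900 = 5022000/118900 = 42.23 µg/L.
Half-life 1.93 d → k = ln 2 / 1.93 = 0.3591 d⁻¹.
Set 42.23·exp(−k·t) = 15 → t = ln(42.23/15)/k = 249000 s = 69.18 h.
Distance = v·t = 0.33·249000 = 82180 m = 82.18 km.

82.2 km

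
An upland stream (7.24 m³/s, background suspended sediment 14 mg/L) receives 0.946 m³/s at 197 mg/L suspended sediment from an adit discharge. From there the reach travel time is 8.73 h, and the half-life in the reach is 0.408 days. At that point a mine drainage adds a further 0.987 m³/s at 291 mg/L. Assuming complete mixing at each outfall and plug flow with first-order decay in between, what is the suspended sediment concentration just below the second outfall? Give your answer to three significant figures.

Mixed concentration C = ΣQC/ΣQ = (7.240·14.00 + 0.9460·197.0) / 8.186 = 287.7/8.186 = 35.15 mg/L; combined flow 8.186 m³/s.
Half-life 0.408 d → k = ln 2 / 0.408 = 1.699 d⁻¹.
After decay, C = 35.15 × e^(−kt) = 35.15 × 0.5390 = 18.95 mg/L.
At the second outfall, C = (8.186·18.95 + 0.9870·291.0) / (8.186 + 0.9870) = 48.22 mg/L.

48.2 mg/L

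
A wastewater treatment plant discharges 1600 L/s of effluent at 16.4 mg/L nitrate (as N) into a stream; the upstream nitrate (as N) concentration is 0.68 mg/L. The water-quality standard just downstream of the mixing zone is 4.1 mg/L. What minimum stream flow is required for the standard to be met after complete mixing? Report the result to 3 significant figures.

5750 L/s

Set C_mix = 4.1: (Q·0.6800 + 1600·16.40) / (Q + 1600) = 4.1
→ Q = 1600·(16.40 − 4.1)/(4.1 − 0.6800) = 5754 L/s.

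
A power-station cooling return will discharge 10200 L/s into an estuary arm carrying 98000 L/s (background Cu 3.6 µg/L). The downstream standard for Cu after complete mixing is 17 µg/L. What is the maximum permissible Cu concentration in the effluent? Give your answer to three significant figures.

146 µg/L

At the limit, (Qr·Cr + Qe·Cₑ)/(Qr + Qe) = 17:
Cₑ = (108200·17 − 98000·3.600) / 10200 = 145.7 µg/L.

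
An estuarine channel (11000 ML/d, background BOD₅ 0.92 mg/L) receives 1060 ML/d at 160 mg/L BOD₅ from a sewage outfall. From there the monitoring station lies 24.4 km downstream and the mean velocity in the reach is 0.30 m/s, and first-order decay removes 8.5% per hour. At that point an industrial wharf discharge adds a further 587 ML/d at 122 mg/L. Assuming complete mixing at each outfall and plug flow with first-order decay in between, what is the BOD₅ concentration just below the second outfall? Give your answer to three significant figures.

After mixing, C = (11000·0.9200 + 1060·160.0) / 12060 = 179700/12060 = 14.90 mg/L; combined flow 12060 ML/d.
Travel time t = 24.4·1000 / 0.30 = 81330 s = 22.59 h.
8.5%/h lost → k = −ln(1 − 0.085) = 0.08883 h⁻¹.
First-order decay: C = 14.90·exp(−k·t) = 14.90·0.1344 = 2.003 mg/L.
At the second outfall, C = (12060·2.003 + 587.0·122.0) / (12060 + 587.0) = 7.572 mg/L.

7.57 mg/L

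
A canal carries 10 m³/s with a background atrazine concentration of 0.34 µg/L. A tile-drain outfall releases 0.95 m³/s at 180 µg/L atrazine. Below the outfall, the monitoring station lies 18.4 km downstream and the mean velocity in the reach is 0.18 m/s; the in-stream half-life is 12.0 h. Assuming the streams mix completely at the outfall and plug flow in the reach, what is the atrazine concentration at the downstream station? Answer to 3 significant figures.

Conservation of mass: C = (10.00·0.3400 + 0.9500·180.0) / 10.95 = 174.4/10.95 = 15.93 µg/L.
Travel time t = 18.4·1000 / 0.18 = 102200 s = 28.40 h.
Half-life 12.0 h → k = ln 2 / 12.0 = 0.05776 h⁻¹ = 1.386 d⁻¹.
Decay over the reach: 15.93·exp(−kt) = 15.93·0.1939 = 3.089 µg/L.

3.09 µg/L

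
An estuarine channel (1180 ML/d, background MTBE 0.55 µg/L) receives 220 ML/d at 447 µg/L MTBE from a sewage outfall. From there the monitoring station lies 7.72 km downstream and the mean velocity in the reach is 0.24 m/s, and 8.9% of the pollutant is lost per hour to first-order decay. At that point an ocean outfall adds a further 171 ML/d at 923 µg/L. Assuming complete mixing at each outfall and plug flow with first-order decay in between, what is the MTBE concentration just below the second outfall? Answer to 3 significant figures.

Flow-weighted average: C = (1180·0.5500 + 220.0·447.0) / 1400 = 98990/1400 = 70.71 µg/L; combined flow 1400 ML/d.
Travel time t = 7.72·1000 / 0.24 = 32170 s = 8.935 h.
8.9%/h lost → k = −ln(1 − 0.089) = 0.09321 h⁻¹.
After decay, C = 70.71 × e^(−kt) = 70.71 × 0.4348 = 30.74 µg/L.
Second outfall: C = (1400·30.74 + 171.0·923.0)/1571 = 127.9 µg/L.

128 µg/L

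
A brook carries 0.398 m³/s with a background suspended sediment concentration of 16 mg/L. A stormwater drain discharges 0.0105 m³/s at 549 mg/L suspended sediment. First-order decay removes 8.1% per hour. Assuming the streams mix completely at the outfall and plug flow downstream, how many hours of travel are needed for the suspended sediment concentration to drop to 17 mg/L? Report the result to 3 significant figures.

Mass balance: C = (0.3980·16.00 + 0.01050·549.0) / 0.4085 = 12.13/0.4085 = 29.70 mg/L.
8.1%/h lost → k = −ln(1 − 0.081) = 0.08447 h⁻¹.
29.70·exp(−k·t) = 17 → t = ln(29.70/17)/k = 23780 s = 6.605 h.

6.61 h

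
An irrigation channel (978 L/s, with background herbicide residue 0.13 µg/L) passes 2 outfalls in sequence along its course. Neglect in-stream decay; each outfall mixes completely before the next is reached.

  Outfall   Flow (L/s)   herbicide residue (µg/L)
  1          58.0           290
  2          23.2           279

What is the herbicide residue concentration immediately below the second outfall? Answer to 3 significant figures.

Below outfall 1: Q → 1036 L/s, C = (978.0·0.1300 + 58.00·290.0)/1036 = 16.36 µg/L.
Below outfall 2: Q → 1059 L/s, C = (1036·16.36 + 23.20·279.0)/1059 = 22.11 µg/L.

22.1 µg/L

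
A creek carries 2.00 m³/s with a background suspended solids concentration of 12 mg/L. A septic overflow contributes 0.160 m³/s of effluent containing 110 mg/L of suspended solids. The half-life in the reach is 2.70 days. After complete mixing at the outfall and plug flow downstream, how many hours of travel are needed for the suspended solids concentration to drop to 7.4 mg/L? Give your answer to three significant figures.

Flow-weighted average: C = (2.000·12.00 + 0.1600·110.0) / 2.160 = 41.60/2.160 = 19.26 mg/L.
Half-life 2.70 d → k = ln 2 / 2.70 = 0.2567 d⁻¹.
19.26·exp(−k·t) = 7.4 → t = ln(19.26/7.4)/k = 321900 s = 89.42 h.

89.4 h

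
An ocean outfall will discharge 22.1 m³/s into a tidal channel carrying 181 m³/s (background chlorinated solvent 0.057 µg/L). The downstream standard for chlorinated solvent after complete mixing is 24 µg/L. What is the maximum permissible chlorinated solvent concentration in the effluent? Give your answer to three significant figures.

220 µg/L

At the limit, (Qr·Cr + Qe·Cₑ)/(Qr + Qe) = 24:
Cₑ = (203.1·24 − 181.0·0.05700) / 22.10 = 220.1 µg/L.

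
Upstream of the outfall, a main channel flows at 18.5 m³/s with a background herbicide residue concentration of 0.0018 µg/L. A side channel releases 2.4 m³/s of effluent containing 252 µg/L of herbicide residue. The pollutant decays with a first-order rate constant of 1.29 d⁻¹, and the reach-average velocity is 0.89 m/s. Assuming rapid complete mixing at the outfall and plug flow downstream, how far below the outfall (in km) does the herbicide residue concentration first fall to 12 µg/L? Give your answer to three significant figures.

Flow-weighted average: C = (18.50·0.001800 + 2.400·252.0) / 20.90 = 604.8/20.90 = 28.94 µg/L.
Set 28.94·exp(−k·t) = 12 → t = ln(28.94/12)/k = 58960 s = 16.38 h.
Distance = v·t = 0.89·58960 = 52470 m = 52.47 km.

52.5 km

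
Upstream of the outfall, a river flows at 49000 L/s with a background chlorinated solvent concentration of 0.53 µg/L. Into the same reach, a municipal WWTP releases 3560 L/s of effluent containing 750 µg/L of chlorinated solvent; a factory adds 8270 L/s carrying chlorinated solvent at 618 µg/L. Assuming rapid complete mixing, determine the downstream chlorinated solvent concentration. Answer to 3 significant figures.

After mixing, C = (49000·0.5300 + 3560·750.0 + 8270·618.0) / 60830 = 7807000/60830 = 128.3 µg/L.

128 µg/L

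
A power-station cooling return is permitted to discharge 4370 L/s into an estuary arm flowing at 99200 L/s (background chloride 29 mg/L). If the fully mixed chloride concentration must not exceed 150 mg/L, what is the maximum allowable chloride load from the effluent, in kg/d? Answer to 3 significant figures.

Mass balance at the limit: 99200·29.00 + 4370·Cₑ = 103600·150 → Cₑ = 2897 mg/L.
4370 L/s = 4.370 m³/s. Load = 4.370 m³/s × 2897 g/m³ × 86 400 s/d = 1094000 kg/d.

1090000 kg/d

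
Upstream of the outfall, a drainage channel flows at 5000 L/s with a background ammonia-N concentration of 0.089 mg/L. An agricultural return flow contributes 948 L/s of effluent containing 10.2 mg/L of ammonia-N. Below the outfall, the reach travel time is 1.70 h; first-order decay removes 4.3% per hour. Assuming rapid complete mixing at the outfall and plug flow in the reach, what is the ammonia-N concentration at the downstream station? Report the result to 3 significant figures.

Conservation of mass: C = (5000·0.08900 + 948.0·10.20) / 5948 = 10110/5948 = 1.701 mg/L.
4.3%/h lost → k = −ln(1 − 0.043) = 0.04395 h⁻¹.
Applying C = C₀e^(−kt): 1.701 × 0.9280 = 1.578 mg/L.

1.58 mg/L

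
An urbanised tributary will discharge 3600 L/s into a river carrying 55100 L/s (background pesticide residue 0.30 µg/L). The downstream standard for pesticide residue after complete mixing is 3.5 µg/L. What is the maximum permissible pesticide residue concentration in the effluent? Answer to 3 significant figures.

At the limit, (Qr·Cr + Qe·Cₑ)/(Qr + Qe) = 3.5:
Cₑ = (58700·3.5 − 55100·0.3000) / 3600 = 52.48 µg/L.

52.5 µg/L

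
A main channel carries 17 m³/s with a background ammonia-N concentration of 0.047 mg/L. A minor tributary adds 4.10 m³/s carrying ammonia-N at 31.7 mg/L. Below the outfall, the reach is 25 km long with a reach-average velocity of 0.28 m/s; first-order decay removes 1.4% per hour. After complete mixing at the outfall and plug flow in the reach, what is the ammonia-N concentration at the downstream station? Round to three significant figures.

Conservation of mass: C = (17.00·0.04700 + 4.100·31.70) / 21.10 = 130.8/21.10 = 6.198 mg/L.
Travel time t = 25·1000 / 0.28 = 89290 s = 24.80 h.
1.4%/h lost → k = −ln(1 − 0.014) = 0.01410 h⁻¹.
Applying C = C₀e^(−kt): 6.198 × 0.7049 = 4.369 mg/L.

4.37 mg/L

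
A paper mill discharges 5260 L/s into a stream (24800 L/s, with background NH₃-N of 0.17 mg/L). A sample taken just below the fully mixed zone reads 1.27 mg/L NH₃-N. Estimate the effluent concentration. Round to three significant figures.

Mass balance: 24800·0.1700 + 5260·Cₑ = 30060·1.270
→ Cₑ = (30060·1.270 − 24800·0.1700) / 5260 = 6.456 mg/L.

6.46 mg/L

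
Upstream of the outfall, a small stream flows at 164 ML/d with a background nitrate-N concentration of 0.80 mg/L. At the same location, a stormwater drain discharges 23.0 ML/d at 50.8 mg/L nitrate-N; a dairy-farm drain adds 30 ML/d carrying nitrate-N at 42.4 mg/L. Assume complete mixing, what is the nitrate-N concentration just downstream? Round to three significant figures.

Conservation of mass: C = (164.0·0.8000 + 23.00·50.80 + 30.00·42.40) / 217.0 = 2572/217.0 = 11.85 mg/L.

11.9 mg/L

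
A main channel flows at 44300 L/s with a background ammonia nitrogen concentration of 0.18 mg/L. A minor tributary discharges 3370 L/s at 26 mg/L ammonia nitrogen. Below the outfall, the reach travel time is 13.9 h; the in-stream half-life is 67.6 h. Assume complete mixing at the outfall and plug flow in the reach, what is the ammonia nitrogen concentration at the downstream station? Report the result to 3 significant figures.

Mixed concentration C = ΣQC/ΣQ = (44300·0.1800 + 3370·26.00) / 47670 = 95590/47670 = 2.005 mg/L.
Half-life 67.6 h → k = ln 2 / 67.6 = 0.01025 h⁻¹ = 0.2461 d⁻¹.
Applying C = C₀e^(−kt): 2.005 × 0.8672 = 1.739 mg/L.

1.74 mg/L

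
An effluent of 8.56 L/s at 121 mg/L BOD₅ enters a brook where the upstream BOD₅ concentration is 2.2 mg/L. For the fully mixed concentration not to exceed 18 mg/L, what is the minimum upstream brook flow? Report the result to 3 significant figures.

55.8 L/s

Set C_mix = 18: (Q·2.200 + 8.560·121.0) / (Q + 8.560) = 18
→ Q = 8.560·(121.0 − 18)/(18 − 2.200) = 55.80 L/s.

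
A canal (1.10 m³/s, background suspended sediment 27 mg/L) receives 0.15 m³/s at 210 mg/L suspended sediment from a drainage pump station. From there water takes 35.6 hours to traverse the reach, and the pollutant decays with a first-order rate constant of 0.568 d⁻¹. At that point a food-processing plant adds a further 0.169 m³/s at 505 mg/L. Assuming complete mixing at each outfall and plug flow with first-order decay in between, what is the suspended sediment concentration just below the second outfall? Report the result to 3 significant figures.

78.7 mg/L

After mixing, C = (1.100·27.00 + 0.1500·210.0) / 1.250 = 61.20/1.250 = 48.96 mg/L; combined flow 1.250 m³/s.
Applying C = C₀e^(−kt): 48.96 × 0.4306 = 21.08 mg/L.
Second outfall: C = (1.250·21.08 + 0.1690·505.0)/1.419 = 78.72 mg/L.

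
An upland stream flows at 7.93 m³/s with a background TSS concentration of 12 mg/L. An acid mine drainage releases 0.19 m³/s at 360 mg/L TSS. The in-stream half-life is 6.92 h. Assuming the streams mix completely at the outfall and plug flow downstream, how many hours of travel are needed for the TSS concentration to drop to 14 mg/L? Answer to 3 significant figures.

3.63 h

Mixed concentration C = ΣQC/ΣQ = (7.930·12.00 + 0.1900·360.0) / 8.120 = 163.6/8.120 = 20.14 mg/L.
Half-life 6.92 h → k = ln 2 / 6.92 = 0.1002 h⁻¹ = 2.404 d⁻¹.
20.14·exp(−k·t) = 14 → t = ln(20.14/14)/k = 13070 s = 3.632 h.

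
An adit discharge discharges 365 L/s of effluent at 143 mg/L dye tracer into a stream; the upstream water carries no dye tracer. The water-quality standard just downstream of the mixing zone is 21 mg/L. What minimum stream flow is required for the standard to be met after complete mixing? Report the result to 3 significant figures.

2120 L/s

Set C_mix = 21: (Q·0 + 365.0·143.0) / (Q + 365.0) = 21
→ Q = 365.0·(143.0 − 21)/(21 − 0) = 2120 L/s.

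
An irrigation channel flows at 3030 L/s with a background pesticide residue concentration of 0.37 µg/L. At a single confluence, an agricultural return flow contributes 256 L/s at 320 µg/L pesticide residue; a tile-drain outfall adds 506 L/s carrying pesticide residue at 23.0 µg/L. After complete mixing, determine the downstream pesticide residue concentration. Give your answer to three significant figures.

25.0 µg/L

Mass balance: C = (3030·0.3700 + 256.0·320.0 + 506.0·23.00) / 3792 = 94680/3792 = 24.97 µg/L.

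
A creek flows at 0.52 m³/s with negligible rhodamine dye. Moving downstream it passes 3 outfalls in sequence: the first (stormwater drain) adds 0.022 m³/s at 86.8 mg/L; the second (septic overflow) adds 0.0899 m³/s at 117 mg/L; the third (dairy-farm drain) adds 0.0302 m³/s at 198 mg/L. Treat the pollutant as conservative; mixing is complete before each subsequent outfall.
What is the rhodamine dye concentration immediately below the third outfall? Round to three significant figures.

Outfall 1: combined Q = 0.5420 m³/s; C = (0.5200·0 + 0.02200·86.80)/0.5420 = 3.523 mg/L.
Outfall 2: combined Q = 0.6319 m³/s; C = (0.5420·3.523 + 0.08990·117.0)/0.6319 = 19.67 mg/L.
Outfall 3: combined Q = 0.6621 m³/s; C = (0.6319·19.67 + 0.03020·198.0)/0.6621 = 27.80 mg/L.

27.8 mg/L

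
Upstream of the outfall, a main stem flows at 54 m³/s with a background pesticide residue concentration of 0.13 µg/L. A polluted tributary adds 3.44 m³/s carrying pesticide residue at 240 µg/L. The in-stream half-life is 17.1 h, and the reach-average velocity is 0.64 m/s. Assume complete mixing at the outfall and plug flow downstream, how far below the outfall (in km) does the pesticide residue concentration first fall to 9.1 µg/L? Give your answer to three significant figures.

Mass balance: C = (54.00·0.1300 + 3.440·240.0) / 57.44 = 832.6/57.44 = 14.50 µg/L.
Half-life 17.1 h → k = ln 2 / 17.1 = 0.04053 h⁻¹ = 0.9728 d⁻¹.
Set 14.50·exp(−k·t) = 9.1 → t = ln(14.50/9.1)/k = 41350 s = 11.49 h.
Distance = v·t = 0.64·41350 = 26460 m = 26.46 km.

26.5 km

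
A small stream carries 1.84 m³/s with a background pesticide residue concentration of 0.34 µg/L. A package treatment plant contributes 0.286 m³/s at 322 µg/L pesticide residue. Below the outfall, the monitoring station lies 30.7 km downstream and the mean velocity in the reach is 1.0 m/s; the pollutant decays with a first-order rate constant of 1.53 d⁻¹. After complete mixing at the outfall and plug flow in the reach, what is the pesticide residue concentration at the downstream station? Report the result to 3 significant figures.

25.3 µg/L

After mixing, C = (1.840·0.3400 + 0.2860·322.0) / 2.126 = 92.72/2.126 = 43.61 µg/L.
Travel time t = 30.7·1000 / 1.0 = 30700 s = 8.528 h.
After decay, C = 43.61 × e^(−kt) = 43.61 × 0.5806 = 25.32 µg/L.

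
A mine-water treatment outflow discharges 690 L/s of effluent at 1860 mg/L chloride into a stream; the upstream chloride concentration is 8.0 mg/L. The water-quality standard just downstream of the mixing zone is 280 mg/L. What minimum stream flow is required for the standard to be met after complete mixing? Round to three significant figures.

Set C_mix = 280: (Q·8.000 + 690.0·1860) / (Q + 690.0) = 280
→ Q = 690.0·(1860 − 280)/(280 − 8.000) = 4008 L/s.

4010 L/s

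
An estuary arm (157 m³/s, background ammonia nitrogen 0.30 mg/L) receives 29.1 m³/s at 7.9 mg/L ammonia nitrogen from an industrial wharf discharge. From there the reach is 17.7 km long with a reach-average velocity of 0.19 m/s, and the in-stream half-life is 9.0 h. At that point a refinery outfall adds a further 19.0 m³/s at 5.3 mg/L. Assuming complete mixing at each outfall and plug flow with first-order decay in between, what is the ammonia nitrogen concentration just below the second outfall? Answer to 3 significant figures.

0.675 mg/L

Conservation of mass: C = (157.0·0.3000 + 29.10·7.900) / 186.1 = 277.0/186.1 = 1.488 mg/L; combined flow 186.1 m³/s.
Travel time t = 17.7·1000 / 0.19 = 93160 s = 25.88 h.
Half-life 9.0 h → k = ln 2 / 9.0 = 0.07702 h⁻¹ = 1.848 d⁻¹.
Applying C = C₀e^(−kt): 1.488 × 0.1363 = 0.2029 mg/L.
At the second outfall, C = (186.1·0.2029 + 19.00·5.300) / (186.1 + 19.00) = 0.6750 mg/L.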